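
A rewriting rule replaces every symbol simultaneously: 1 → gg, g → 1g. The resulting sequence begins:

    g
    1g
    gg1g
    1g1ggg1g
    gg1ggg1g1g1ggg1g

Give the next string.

Rewriting the 16 symbols of gg1ggg1g1g1ggg1g one by one yields 1g 1g gg 1g 1g 1g gg 1g gg 1g gg 1g 1g 1g gg 1g; concatenated:

1g1ggg1g1g1ggg1ggg1ggg1g1g1ggg1g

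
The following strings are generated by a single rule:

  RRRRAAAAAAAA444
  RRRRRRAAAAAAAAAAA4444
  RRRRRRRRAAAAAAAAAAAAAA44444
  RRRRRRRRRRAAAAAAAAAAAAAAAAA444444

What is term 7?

RRRRRRRRRRRRRRRRAAAAAAAAAAAAAAAAAAAAAAAAAA444444444

The n-th term is 2n R's then 3n+2 A's then n+1 4's, where the shown terms are n = 2, 3, 4, 5.
Setting n = 8 gives 16, 26, 9 characters in each block.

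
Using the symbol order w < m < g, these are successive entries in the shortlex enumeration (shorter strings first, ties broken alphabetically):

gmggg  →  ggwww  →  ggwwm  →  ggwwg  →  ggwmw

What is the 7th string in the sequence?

ggwmg

Stepping forward 2 times from ggwmw: ggwmw → ggwmm, then the target.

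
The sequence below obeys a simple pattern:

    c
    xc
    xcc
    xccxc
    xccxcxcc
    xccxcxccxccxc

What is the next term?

xccxcxccxccxcxccxcxcc

This is a Fibonacci-style word recurrence s(k) = s(k−1)·s(k−2): e.g. xc·c = xcc.
The next term joins xccxcxccxccxc and xccxcxcc.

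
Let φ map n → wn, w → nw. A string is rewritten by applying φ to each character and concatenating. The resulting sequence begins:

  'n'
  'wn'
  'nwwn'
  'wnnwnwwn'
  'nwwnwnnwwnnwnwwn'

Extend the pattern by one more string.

wnnwnwwnnwwnwnnwnwwnwnnwwnnwnwwn

Applying the rule to each of the 16 symbols of nwwnwnnwwnnwnwwn gives the pieces wn nw nw wn nw wn wn nw nw wn wn nw wn nw nw wn, which concatenate to the answer.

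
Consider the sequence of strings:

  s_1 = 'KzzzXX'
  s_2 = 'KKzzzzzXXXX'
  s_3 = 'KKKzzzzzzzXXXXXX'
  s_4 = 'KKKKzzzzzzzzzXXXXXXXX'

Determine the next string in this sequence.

KKKKKzzzzzzzzzzzXXXXXXXXXX

Reading off run lengths: K runs 1, 2, 3, 4; z runs 3, 5, 7, 9; X runs 2, 4, 6, 8 — each is linear in n (n = 1, 2, …).
For the next term, n = 5, so the run lengths are 5, 11, 10.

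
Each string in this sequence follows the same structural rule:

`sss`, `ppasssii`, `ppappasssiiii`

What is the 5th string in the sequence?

ppappappappasssiiiiiiii

Every step adds ppa to the front and ii to the end of the previous string.
From ppappasssiiii, 2 further steps: ppappasssiiii → ppappappasssiiiiii → (answer).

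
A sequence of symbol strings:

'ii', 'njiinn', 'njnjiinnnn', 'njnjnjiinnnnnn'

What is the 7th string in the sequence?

njnjnjnjnjnjiinnnnnnnnnnnn

s(k+1) = nj·s(k)·nn, so each term gains nj as a prefix and nn as a suffix.
From njnjnjiinnnnnn, 3 further steps: njnjnjiinnnnnn → njnjnjnjiinnnnnnnn → njnjnjnjnjiinnnnnnnnnn → (answer).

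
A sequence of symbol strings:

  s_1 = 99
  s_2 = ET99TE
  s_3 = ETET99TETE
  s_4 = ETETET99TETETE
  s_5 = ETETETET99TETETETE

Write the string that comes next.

ETETETETET99TETETETETE

s(k+1) = ET·s(k)·TE, so each term gains ET as a prefix and TE as a suffix.
So the next term is ET·ETETETET99TETETETE·TE.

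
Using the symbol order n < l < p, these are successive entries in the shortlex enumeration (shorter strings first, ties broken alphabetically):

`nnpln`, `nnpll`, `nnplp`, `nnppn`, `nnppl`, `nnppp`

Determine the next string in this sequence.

nlnnn

The successor of nnppp increments the rightmost position that isn't already p and resets every position after it to n.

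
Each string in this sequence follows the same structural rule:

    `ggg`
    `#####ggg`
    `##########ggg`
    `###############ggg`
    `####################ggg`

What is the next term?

#########################ggg

The strings grow by a fixed prefix ##### each time.
One more step from ####################ggg gives the answer.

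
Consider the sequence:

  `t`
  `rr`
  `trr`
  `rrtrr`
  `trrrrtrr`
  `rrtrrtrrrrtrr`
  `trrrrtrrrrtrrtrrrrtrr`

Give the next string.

From term 3 onward, concatenate the second-to-last term with the last: t·rr = trr, rr·trr = rrtrr, …
Continuing: rrtrrtrrrrtrr · trrrrtrrrrtrrtrrrrtrr gives term 8.

rrtrrtrrrrtrrtrrrrtrrrrtrrtrrrrtrr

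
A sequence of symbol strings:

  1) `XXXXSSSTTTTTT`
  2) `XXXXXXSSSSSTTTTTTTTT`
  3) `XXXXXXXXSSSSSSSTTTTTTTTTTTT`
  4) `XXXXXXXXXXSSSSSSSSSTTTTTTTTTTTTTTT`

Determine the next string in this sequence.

XXXXXXXXXXXXSSSSSSSSSSSTTTTTTTTTTTTTTTTTT

Reading off run lengths: X runs 4, 6, 8, 10; S runs 3, 5, 7, 9; T runs 6, 9, 12, 15 — each is linear in n, where the shown terms are n = 2, 3, 4, 5.
For the next term, n = 6, so the run lengths are 12, 11, 18.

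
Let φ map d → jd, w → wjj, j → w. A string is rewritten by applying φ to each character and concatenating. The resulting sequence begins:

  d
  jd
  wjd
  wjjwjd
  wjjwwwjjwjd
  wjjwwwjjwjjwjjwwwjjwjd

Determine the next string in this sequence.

Rewriting the 22 symbols of wjjwwwjjwjjwjjwwwjjwjd one by one yields wjj w w wjj wjj wjj w w wjj w w wjj w w wjj wjj wjj w w wjj w jd; concatenated:

wjjwwwjjwjjwjjwwwjjwwwjjwwwjjwjjwjjwwwjjwjd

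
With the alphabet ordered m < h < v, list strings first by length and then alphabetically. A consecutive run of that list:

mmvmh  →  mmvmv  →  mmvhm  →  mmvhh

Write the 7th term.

Continuing the enumeration 3 steps past mmvhh: mmvhh → mmvhv → mmvvm → (answer).

mmvvh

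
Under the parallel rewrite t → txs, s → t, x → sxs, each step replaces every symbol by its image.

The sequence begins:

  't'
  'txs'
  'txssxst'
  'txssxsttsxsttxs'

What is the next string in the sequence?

txssxsttsxsttxstxstsxsttxstxssxst

φ(txssxsttsxsttxs) expands symbol-by-symbol to txs sxs t t sxs t txs txs t sxs t txs txs sxs t; joining the 15 pieces gives the next term.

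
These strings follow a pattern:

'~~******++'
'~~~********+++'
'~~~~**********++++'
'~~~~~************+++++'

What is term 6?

~~~~~~~****************+++++++

Each string has the form ~^{n} *^{2n+2} +^{n}, where the shown terms are n = 2, 3, 4, 5.
At n = 7 the blocks have lengths 7, 16, 7.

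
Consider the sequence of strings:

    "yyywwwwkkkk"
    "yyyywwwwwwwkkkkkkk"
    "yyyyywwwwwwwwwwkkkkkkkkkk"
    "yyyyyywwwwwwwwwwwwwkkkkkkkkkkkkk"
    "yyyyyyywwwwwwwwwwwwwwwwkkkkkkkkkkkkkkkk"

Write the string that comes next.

Each string has the form y^{n+2} w^{3n+1} k^{3n+1} (n = 1, 2, …).
Setting n = 6 gives 8, 19, 19 characters in each block.

yyyyyyyywwwwwwwwwwwwwwwwwwwkkkkkkkkkkkkkkkkkkk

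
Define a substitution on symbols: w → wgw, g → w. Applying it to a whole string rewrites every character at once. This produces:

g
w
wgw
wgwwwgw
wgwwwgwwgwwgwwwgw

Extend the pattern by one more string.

Rewriting the 17 symbols of wgwwwgwwgwwgwwwgw one by one yields wgw w wgw wgw wgw w wgw wgw w wgw wgw w wgw wgw wgw w wgw; concatenated:

wgwwwgwwgwwgwwwgwwgwwwgwwgwwwgwwgwwgwwwgw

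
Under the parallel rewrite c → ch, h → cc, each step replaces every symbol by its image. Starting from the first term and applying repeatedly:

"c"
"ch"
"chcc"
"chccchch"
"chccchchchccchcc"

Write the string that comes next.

Replace each of the 16 characters of chccchchchccchcc in place — ch cc ch ch ch cc ch cc ch cc ch ch ch cc ch ch — and concatenate.

chccchchchccchccchccchchchccchch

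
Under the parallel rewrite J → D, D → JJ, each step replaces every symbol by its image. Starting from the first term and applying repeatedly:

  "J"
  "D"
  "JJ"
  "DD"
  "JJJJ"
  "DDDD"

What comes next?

JJJJJJJJ

Expanding DDDD: D→JJ, D→JJ, D→JJ, D→JJ. Concatenated: JJ JJ JJ JJ.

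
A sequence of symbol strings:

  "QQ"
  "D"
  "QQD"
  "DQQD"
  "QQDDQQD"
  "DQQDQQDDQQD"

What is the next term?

Each term (from the third on) is the two preceding terms concatenated in order: term 3 = QQ·D = QQD.
So term 7 is QQDDQQD·DQQDQQDDQQD.

QQDDQQDDQQDQQDDQQD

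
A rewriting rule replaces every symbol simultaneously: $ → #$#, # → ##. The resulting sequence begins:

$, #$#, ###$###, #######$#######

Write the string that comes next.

Replace each of the 15 characters of #######$####### in place — ## ## ## ## ## ## ## #$# ## ## ## ## ## ## ## — and concatenate.

###############$###############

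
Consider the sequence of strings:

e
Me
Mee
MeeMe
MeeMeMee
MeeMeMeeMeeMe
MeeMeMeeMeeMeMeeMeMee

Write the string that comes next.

Each term (from the third on) is the previous term followed by the one before it: term 3 = Me·e = Mee.
The next term joins MeeMeMeeMeeMeMeeMeMee and MeeMeMeeMeeMe.

MeeMeMeeMeeMeMeeMeMeeMeeMeMeeMeeMe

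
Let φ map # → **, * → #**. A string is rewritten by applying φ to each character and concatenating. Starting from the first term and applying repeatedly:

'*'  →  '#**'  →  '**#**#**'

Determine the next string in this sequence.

#**#****#**#****#**#**

Expanding **#**#**: *→#**, *→#**, #→**, *→#**, *→#**, #→**, *→#**, *→#**. Concatenated: #** #** ** #** #** ** #** #**.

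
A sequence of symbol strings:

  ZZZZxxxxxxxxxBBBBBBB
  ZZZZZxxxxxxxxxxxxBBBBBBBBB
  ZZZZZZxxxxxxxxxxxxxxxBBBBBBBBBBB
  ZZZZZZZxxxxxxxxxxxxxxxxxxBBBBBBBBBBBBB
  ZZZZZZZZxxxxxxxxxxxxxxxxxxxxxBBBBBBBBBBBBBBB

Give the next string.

ZZZZZZZZZxxxxxxxxxxxxxxxxxxxxxxxxBBBBBBBBBBBBBBBBB

Reading off run lengths: Z runs 4, 5, 6, 7, 8; x runs 9, 12, 15, 18, 21; B runs 7, 9, 11, 13, 15 — each is linear in n, where the shown terms are n = 2, 3, 4, 5, 6.
For the next term, n = 7, so the run lengths are 9, 24, 17.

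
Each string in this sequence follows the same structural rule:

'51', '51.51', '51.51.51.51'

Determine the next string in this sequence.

Every step duplicates the string with '.' between the halves.
Doubling 51.51.51.51 with '.' between the halves:

51.51.51.51.51.51.51.51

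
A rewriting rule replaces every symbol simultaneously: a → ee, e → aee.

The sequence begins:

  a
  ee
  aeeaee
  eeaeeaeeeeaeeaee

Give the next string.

aeeaeeeeaeeaeeeeaeeaeeaeeaeeeeaeeaeeeeaeeaee

φ(eeaeeaeeeeaeeaee) expands symbol-by-symbol to aee aee ee aee aee ee aee aee aee aee ee aee aee ee aee aee; joining the 16 pieces gives the next term.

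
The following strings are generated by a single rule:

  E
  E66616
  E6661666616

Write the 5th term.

Every step adds 66616 to the end: s(k+1) = s(k)·66616.
From E6661666616, 2 further steps: E6661666616 → E666166661666616 → (answer).

E66616666166661666616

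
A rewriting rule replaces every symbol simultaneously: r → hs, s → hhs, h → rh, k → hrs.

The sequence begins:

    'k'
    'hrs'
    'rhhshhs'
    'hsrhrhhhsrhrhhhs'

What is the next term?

Rewriting the 16 symbols of hsrhrhhhsrhrhhhs one by one yields rh hhs hs rh hs rh rh rh hhs hs rh hs rh rh rh hhs; concatenated:

rhhhshsrhhsrhrhrhhhshsrhhsrhrhrhhhs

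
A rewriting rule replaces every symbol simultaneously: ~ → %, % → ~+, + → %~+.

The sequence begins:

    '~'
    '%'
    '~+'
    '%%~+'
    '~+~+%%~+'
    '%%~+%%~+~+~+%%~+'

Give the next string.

Replace each of the 16 characters of %%~+%%~+~+~+%%~+ in place — ~+ ~+ % %~+ ~+ ~+ % %~+ % %~+ % %~+ ~+ ~+ % %~+ — and concatenate.

~+~+%%~+~+~+%%~+%%~+%%~+~+~+%%~+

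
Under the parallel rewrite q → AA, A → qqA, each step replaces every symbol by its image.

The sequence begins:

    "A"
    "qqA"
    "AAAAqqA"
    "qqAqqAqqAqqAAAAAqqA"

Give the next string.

AAAAqqAAAAAqqAAAAAqqAAAAAqqAqqAqqAqqAqqAAAAAqqA

φ(qqAqqAqqAqqAAAAAqqA) expands symbol-by-symbol to AA AA qqA AA AA qqA AA AA qqA AA AA qqA qqA qqA qqA qqA AA AA qqA; joining the 19 pieces gives the next term.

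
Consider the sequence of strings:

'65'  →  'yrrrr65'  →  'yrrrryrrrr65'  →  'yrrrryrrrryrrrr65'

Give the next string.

Every step adds yrrrr at the front: s(k+1) = yrrrr·s(k).
So the next term is yrrrr·yrrrryrrrryrrrr65.

yrrrryrrrryrrrryrrrr65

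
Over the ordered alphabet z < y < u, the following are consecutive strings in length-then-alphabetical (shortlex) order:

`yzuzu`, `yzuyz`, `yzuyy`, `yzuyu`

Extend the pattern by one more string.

yzuuz

The successor of yzuyu increments the rightmost position that isn't already u and resets every position after it to z.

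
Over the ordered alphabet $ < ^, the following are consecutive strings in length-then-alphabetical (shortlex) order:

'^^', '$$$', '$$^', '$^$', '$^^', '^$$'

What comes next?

^$^

Find the rightmost character of ^$$ below ^, bump it to the next letter, and reset everything to its right to $.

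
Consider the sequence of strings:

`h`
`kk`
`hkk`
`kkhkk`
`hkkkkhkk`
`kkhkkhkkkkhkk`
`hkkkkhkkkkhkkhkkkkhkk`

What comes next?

Each term (from the third on) is the two preceding terms concatenated in order: term 3 = h·kk = hkk.
So term 8 is kkhkkhkkkkhkk·hkkkkhkkkkhkkhkkkkhkk.

kkhkkhkkkkhkkhkkkkhkkkkhkkhkkkkhkk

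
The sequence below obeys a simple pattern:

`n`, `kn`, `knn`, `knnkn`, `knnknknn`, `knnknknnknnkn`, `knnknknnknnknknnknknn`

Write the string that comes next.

knnknknnknnknknnknknnknnknknnknnkn

This is a Fibonacci-style word recurrence s(k) = s(k−1)·s(k−2): e.g. kn·n = knn.
So term 8 is knnknknnknnknknnknknn·knnknknnknnkn.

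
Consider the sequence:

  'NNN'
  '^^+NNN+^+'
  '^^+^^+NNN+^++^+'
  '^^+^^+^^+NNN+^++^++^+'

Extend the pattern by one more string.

s(k+1) = ^^+·s(k)·+^+, so each term gains ^^+ as a prefix and +^+ as a suffix.
So the next term is ^^+·^^+^^+^^+NNN+^++^++^+·+^+.

^^+^^+^^+^^+NNN+^++^++^++^+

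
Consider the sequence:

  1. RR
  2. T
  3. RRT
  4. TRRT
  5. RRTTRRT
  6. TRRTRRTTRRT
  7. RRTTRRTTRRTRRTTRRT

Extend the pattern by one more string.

This is a Fibonacci-style word recurrence s(k) = s(k−2)·s(k−1): e.g. RR·T = RRT.
The next term joins TRRTRRTTRRT and RRTTRRTTRRTRRTTRRT.

TRRTRRTTRRTRRTTRRTTRRTRRTTRRT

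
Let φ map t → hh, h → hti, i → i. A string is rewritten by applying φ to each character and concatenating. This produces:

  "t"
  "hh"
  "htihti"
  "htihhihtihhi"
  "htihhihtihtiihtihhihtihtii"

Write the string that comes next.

htihhihtihtiihtihhihtihhiihtihhihtihtiihtihhihtihhii

Applying the rule to each of the 26 symbols of htihhihtihtiihtihhihtihtii gives the pieces hti hh i hti hti i hti hh i hti hh i i hti hh i hti hti i hti hh i hti hh i i, which concatenate to the answer.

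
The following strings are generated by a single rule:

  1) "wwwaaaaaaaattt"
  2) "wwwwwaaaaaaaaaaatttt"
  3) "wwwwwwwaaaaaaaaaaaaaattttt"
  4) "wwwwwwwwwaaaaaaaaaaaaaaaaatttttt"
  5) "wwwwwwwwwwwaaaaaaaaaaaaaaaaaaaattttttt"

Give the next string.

wwwwwwwwwwwwwaaaaaaaaaaaaaaaaaaaaaaatttttttt

The n-th term is 2n-1 w's then 3n+2 a's then n+1 t's, where the shown terms are n = 2, 3, 4, 5, 6.
For the next term, n = 7, so the run lengths are 13, 23, 8.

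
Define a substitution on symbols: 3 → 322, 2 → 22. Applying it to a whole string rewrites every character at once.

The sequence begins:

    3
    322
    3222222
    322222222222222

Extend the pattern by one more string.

Replace each of the 15 characters of 322222222222222 in place — 322 22 22 22 22 22 22 22 22 22 22 22 22 22 22 — and concatenate.

3222222222222222222222222222222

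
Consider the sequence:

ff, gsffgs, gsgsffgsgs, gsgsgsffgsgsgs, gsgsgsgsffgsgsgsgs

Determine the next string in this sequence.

gsgsgsgsgsffgsgsgsgsgs

s(k+1) = gs·s(k)·gs, so each term gains gs as a prefix and gs as a suffix.
So the next term is gs·gsgsgsgsffgsgsgsgs·gs.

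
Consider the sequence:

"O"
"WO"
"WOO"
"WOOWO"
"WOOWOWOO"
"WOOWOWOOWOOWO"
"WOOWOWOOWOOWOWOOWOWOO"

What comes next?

WOOWOWOOWOOWOWOOWOWOOWOOWOWOOWOOWO

This is a Fibonacci-style word recurrence s(k) = s(k−1)·s(k−2): e.g. WO·O = WOO.
The next term joins WOOWOWOOWOOWOWOOWOWOO and WOOWOWOOWOOWO.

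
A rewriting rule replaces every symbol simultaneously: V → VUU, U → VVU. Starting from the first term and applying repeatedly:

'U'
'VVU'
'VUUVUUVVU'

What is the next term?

VUUVVUVVUVUUVVUVVUVUUVUUVVU

Apply φ to VUUVUUVVU symbol by symbol: V→VUU, U→VVU, U→VVU, V→VUU, U→VVU, U→VVU, V→VUU, V→VUU, U→VVU; joined: VUU VVU VVU VUU VVU VVU VUU VUU VVU.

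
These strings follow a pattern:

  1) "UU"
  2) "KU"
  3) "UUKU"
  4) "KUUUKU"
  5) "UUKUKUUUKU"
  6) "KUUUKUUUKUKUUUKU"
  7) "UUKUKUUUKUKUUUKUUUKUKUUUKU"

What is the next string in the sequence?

This is a Fibonacci-style word recurrence s(k) = s(k−2)·s(k−1): e.g. UU·KU = UUKU.
So term 8 is KUUUKUUUKUKUUUKU·UUKUKUUUKUKUUUKUUUKUKUUUKU.

KUUUKUUUKUKUUUKUUUKUKUUUKUKUUUKUUUKUKUUUKU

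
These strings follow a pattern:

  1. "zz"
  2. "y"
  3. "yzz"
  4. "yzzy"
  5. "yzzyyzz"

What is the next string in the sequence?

From term 3 onward, concatenate the last term with the second-to-last: y·zz = yzz, yzz·y = yzzy, …
The next term joins yzzyyzz and yzzy.

yzzyyzzyzzy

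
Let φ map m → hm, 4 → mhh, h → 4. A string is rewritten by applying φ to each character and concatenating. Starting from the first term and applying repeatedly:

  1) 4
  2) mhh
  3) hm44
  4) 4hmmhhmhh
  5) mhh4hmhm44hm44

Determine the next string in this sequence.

hm44mhh4hm4hmmhhmhh4hmmhhmhh

φ(mhh4hmhm44hm44) expands symbol-by-symbol to hm 4 4 mhh 4 hm 4 hm mhh mhh 4 hm mhh mhh; joining the 14 pieces gives the next term.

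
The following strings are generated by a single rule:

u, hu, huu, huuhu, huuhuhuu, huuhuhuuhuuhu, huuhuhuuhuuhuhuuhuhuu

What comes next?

huuhuhuuhuuhuhuuhuhuuhuuhuhuuhuuhu

From term 3 onward, concatenate the last term with the second-to-last: hu·u = huu, huu·hu = huuhu, …
Continuing: huuhuhuuhuuhuhuuhuhuu · huuhuhuuhuuhu gives term 8.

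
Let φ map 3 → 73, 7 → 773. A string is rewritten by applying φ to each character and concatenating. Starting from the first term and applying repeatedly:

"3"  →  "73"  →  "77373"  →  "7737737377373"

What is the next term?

Rewriting the 13 symbols of 7737737377373 one by one yields 773 773 73 773 773 73 773 73 773 773 73 773 73; concatenated:

7737737377377373773737737737377373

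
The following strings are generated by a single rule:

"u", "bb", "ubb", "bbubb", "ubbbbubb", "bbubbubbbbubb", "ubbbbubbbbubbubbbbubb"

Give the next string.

Each term (from the third on) is the two preceding terms concatenated in order: term 3 = u·bb = ubb.
So term 8 is bbubbubbbbubb·ubbbbubbbbubbubbbbubb.

bbubbubbbbubbubbbbubbbbubbubbbbubb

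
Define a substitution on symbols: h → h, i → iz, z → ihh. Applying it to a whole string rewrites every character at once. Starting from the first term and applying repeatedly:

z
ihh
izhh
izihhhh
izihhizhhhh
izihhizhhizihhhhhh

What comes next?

Rewriting the 18 symbols of izihhizhhizihhhhhh one by one yields iz ihh iz h h iz ihh h h iz ihh iz h h h h h h; concatenated:

izihhizhhizihhhhizihhizhhhhhh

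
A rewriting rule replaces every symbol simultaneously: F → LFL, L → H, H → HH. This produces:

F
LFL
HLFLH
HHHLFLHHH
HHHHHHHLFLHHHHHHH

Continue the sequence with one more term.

Applying the rule to each of the 17 symbols of HHHHHHHLFLHHHHHHH gives the pieces HH HH HH HH HH HH HH H LFL H HH HH HH HH HH HH HH, which concatenate to the answer.

HHHHHHHHHHHHHHHLFLHHHHHHHHHHHHHHH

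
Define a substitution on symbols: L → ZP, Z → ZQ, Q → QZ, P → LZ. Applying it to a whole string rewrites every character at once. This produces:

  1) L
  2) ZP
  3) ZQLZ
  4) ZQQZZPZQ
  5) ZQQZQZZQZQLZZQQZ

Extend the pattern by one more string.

Rewriting the 16 symbols of ZQQZQZZQZQLZZQQZ one by one yields ZQ QZ QZ ZQ QZ ZQ ZQ QZ ZQ QZ ZP ZQ ZQ QZ QZ ZQ; concatenated:

ZQQZQZZQQZZQZQQZZQQZZPZQZQQZQZZQ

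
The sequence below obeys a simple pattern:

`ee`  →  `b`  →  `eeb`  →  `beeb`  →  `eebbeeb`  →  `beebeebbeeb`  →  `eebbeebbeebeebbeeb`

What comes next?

Each term (from the third on) is the two preceding terms concatenated in order: term 3 = ee·b = eeb.
So term 8 is beebeebbeeb·eebbeebbeebeebbeeb.

beebeebbeebeebbeebbeebeebbeeb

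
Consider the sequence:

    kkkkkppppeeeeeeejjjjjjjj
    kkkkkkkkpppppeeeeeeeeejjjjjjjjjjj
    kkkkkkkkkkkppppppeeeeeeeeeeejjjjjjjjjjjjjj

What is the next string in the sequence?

kkkkkkkkkkkkkkpppppppeeeeeeeeeeeeejjjjjjjjjjjjjjjjj

Reading off run lengths: k runs 5, 8, 11; p runs 4, 5, 6; e runs 7, 9, 11; j runs 8, 11, 14 — each is linear in n, where the shown terms are n = 2, 3, 4.
Setting n = 5 gives 14, 7, 13, 17 characters in each block.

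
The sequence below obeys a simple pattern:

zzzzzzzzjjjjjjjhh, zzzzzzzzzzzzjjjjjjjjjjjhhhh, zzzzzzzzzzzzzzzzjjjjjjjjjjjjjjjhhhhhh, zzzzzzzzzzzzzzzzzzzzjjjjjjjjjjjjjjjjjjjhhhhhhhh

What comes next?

The n-th term is 4n z's then 4n-1 j's then 2n-2 h's, where the shown terms are n = 2, 3, 4, 5.
Setting n = 6 gives 24, 23, 10 characters in each block.

zzzzzzzzzzzzzzzzzzzzzzzzjjjjjjjjjjjjjjjjjjjjjjjhhhhhhhhhh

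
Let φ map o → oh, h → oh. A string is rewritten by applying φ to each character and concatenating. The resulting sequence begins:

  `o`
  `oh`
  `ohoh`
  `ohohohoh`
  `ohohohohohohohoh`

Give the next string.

Rewriting the 16 symbols of ohohohohohohohoh one by one yields oh oh oh oh oh oh oh oh oh oh oh oh oh oh oh oh; concatenated:

ohohohohohohohohohohohohohohohoh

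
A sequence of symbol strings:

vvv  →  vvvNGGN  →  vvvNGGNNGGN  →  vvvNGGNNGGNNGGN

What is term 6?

vvvNGGNNGGNNGGNNGGNNGGN

The strings grow by a fixed suffix NGGN each time.
From vvvNGGNNGGNNGGN, 2 further steps: vvvNGGNNGGNNGGN → vvvNGGNNGGNNGGNNGGN → (answer).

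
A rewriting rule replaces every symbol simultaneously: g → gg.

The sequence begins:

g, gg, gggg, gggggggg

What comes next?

Rewriting each symbol of gggggggg: g→gg, g→gg, g→gg, g→gg, g→gg, g→gg, g→gg, g→gg, which concatenates to gg gg gg gg gg gg gg gg.

gggggggggggggggg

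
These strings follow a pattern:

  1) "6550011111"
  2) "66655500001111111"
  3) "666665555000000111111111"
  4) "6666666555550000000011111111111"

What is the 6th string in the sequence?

Each string has the form 6^{2n-1} 5^{n+1} 0^{2n} 1^{2n+3} (n = 1, 2, …).
Setting n = 6 gives 11, 7, 12, 15 characters in each block.

666666666665555555000000000000111111111111111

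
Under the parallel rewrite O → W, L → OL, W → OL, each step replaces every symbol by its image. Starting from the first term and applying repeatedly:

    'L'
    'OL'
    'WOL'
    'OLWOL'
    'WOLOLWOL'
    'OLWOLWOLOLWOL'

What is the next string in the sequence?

Applying the rule to each of the 13 symbols of OLWOLWOLOLWOL gives the pieces W OL OL W OL OL W OL W OL OL W OL, which concatenate to the answer.

WOLOLWOLOLWOLWOLOLWOL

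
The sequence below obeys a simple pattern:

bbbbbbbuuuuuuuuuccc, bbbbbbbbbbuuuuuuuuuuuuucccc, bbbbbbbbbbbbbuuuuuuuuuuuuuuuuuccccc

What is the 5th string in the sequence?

bbbbbbbbbbbbbbbbbbbuuuuuuuuuuuuuuuuuuuuuuuuuccccccc

The n-th term is 3n+1 b's then 4n+1 u's then n+1 c's, where the shown terms are n = 2, 3, 4.
Setting n = 6 gives 19, 25, 7 characters in each block.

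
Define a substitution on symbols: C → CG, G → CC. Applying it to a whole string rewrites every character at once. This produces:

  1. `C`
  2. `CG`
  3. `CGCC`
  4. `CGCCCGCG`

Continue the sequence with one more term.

Rewriting each symbol of CGCCCGCG: C→CG, G→CC, C→CG, C→CG, C→CG, G→CC, C→CG, G→CC, which concatenates to CG CC CG CG CG CC CG CC.

CGCCCGCGCGCCCGCC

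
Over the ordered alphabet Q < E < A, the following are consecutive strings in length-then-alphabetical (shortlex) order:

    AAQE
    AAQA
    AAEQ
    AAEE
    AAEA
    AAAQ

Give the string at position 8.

Advancing 2 positions from AAAQ through AAAQ → AAAE reaches term 8.

AAAA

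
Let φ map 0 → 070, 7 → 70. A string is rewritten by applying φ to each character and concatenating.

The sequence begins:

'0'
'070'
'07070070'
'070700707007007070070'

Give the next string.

0707007070070070700707007007070070070700707007007070070

Replace each of the 21 characters of 070700707007007070070 in place — 070 70 070 70 070 070 70 070 70 070 070 70 070 070 70 070 70 070 070 70 070 — and concatenate.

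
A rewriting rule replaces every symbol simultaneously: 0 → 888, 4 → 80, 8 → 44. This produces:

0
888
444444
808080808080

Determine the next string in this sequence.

448884488844888448884488844888

Apply φ to 808080808080 symbol by symbol: 8→44, 0→888, 8→44, 0→888, 8→44, 0→888, 8→44, 0→888, 8→44, 0→888, 8→44, 0→888; joined: 44 888 44 888 44 888 44 888 44 888 44 888.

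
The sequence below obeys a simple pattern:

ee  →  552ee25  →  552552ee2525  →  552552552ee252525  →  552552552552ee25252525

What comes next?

Each term wraps the previous one in 552 on the left and 25 on the right.
So the next term is 552·552552552552ee25252525·25.

552552552552552ee2525252525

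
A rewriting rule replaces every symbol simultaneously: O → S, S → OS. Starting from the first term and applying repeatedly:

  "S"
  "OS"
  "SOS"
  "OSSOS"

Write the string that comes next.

Apply φ to OSSOS symbol by symbol: O→S, S→OS, S→OS, O→S, S→OS; joined: S OS OS S OS.

SOSOSSOS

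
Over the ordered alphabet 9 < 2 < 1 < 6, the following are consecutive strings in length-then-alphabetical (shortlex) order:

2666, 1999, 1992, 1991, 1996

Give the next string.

1929

Find the rightmost character of 1996 below 6, bump it to the next letter, and reset everything to its right to 9.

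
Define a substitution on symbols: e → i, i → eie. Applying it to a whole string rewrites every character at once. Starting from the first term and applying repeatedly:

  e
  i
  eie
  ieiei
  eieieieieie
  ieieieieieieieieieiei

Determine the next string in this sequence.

eieieieieieieieieieieieieieieieieieieieieie

φ(ieieieieieieieieieiei) expands symbol-by-symbol to eie i eie i eie i eie i eie i eie i eie i eie i eie i eie i eie; joining the 21 pieces gives the next term.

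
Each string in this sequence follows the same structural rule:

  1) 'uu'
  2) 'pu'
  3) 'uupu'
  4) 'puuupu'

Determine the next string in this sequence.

uupupuuupu

From term 3 onward, concatenate the second-to-last term with the last: uu·pu = uupu, pu·uupu = puuupu, …
The next term joins uupu and puuupu.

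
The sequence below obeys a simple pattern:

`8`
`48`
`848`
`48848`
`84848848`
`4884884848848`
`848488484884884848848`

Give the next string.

This is a Fibonacci-style word recurrence s(k) = s(k−2)·s(k−1): e.g. 8·48 = 848.
The next term joins 4884884848848 and 848488484884884848848.

4884884848848848488484884884848848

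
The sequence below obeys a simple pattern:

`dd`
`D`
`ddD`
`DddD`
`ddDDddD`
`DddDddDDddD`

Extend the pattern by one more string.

This is a Fibonacci-style word recurrence s(k) = s(k−2)·s(k−1): e.g. dd·D = ddD.
So term 7 is ddDDddD·DddDddDDddD.

ddDDddDDddDddDDddD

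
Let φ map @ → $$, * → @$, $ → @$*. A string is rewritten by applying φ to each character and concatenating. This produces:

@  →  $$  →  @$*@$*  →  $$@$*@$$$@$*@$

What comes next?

Rewriting the 14 symbols of $$@$*@$$$@$*@$ one by one yields @$* @$* $$ @$* @$ $$ @$* @$* @$* $$ @$* @$ $$ @$*; concatenated:

@$*@$*$$@$*@$$$@$*@$*@$*$$@$*@$$$@$*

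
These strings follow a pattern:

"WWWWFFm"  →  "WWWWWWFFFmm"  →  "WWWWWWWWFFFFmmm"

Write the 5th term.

Reading off run lengths: W runs 4, 6, 8; F runs 2, 3, 4; m runs 1, 2, 3 — each is linear in n (n = 1, 2, …).
For term 5, n = 5, so the run lengths are 12, 6, 5.

WWWWWWWWWWWWFFFFFFmmmmm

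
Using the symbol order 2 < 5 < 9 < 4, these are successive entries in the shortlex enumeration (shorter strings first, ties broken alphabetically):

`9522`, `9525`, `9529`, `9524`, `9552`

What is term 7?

9559

Advancing 2 positions from 9552 through 9552 → 9555 reaches term 7.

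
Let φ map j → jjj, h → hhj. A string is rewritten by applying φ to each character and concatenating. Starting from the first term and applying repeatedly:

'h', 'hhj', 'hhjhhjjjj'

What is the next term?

Rewriting each symbol of hhjhhjjjj: h→hhj, h→hhj, j→jjj, h→hhj, h→hhj, j→jjj, j→jjj, j→jjj, j→jjj, which concatenates to hhj hhj jjj hhj hhj jjj jjj jjj jjj.

hhjhhjjjjhhjhhjjjjjjjjjjjjj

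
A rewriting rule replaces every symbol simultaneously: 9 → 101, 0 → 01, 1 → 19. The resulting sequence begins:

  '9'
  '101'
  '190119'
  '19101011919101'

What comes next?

Rewriting the 14 symbols of 19101011919101 one by one yields 19 101 19 01 19 01 19 19 101 19 101 19 01 19; concatenated:

1910119011901191910119101190119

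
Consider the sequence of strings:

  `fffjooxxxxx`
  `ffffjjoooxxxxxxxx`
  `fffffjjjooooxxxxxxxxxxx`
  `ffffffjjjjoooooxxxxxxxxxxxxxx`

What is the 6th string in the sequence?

The n-th term is n+2 f's then n j's then n+1 o's then 3n+2 x's (n = 1, 2, …).
Setting n = 6 gives 8, 6, 7, 20 characters in each block.

ffffffffjjjjjjoooooooxxxxxxxxxxxxxxxxxxxx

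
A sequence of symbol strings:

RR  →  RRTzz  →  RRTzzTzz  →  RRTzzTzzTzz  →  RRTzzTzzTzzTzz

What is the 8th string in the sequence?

Each term is the previous one with Tzz appended.
From RRTzzTzzTzzTzz, 3 further steps: RRTzzTzzTzzTzz → RRTzzTzzTzzTzzTzz → RRTzzTzzTzzTzzTzzTzz → (answer).

RRTzzTzzTzzTzzTzzTzzTzz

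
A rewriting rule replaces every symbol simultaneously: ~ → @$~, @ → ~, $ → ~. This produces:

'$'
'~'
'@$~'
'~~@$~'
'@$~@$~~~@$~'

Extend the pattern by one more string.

Expanding @$~@$~~~@$~: @→~, $→~, ~→@$~, @→~, $→~, ~→@$~, ~→@$~, ~→@$~, @→~, $→~, ~→@$~. Concatenated: ~ ~ @$~ ~ ~ @$~ @$~ @$~ ~ ~ @$~.

~~@$~~~@$~@$~@$~~~@$~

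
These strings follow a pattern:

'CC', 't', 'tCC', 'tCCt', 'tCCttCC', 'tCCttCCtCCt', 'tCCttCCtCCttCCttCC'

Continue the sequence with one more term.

tCCttCCtCCttCCttCCtCCttCCtCCt

Each term (from the third on) is the previous term followed by the one before it: term 3 = t·CC = tCC.
So term 8 is tCCttCCtCCttCCttCC·tCCttCCtCCt.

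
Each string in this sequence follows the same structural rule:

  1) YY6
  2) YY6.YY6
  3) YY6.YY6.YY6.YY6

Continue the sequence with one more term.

YY6.YY6.YY6.YY6.YY6.YY6.YY6.YY6

Every step duplicates the string with '.' between the halves.
One more doubling of YY6.YY6.YY6.YY6 gives the answer.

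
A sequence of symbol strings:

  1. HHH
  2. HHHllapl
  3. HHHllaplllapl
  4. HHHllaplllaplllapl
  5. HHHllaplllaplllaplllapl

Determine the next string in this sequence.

HHHllaplllaplllaplllaplllapl

The strings grow by a fixed suffix llapl each time.
One more step from HHHllaplllaplllaplllapl gives the answer.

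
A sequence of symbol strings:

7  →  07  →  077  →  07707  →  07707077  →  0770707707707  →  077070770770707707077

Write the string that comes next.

0770707707707077070770770707707707

Each term (from the third on) is the previous term followed by the one before it: term 3 = 07·7 = 077.
So term 8 is 077070770770707707077·0770707707707.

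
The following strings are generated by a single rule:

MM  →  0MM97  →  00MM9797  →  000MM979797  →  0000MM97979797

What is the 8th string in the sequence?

Each term wraps the previous one in 0 on the left and 97 on the right.
From 0000MM97979797, 3 further steps: 0000MM97979797 → 00000MM9797979797 → 000000MM979797979797 → (answer).

0000000MM97979797979797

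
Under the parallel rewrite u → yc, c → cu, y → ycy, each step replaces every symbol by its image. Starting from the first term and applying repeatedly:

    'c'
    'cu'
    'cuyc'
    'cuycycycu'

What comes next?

cuycycycuycycuycycuyc

Apply φ to cuycycycu symbol by symbol: c→cu, u→yc, y→ycy, c→cu, y→ycy, c→cu, y→ycy, c→cu, u→yc; joined: cu yc ycy cu ycy cu ycy cu yc.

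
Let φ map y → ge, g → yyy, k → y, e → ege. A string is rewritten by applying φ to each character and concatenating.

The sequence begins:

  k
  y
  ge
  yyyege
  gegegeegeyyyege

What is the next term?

Rewriting the 15 symbols of gegegeegeyyyege one by one yields yyy ege yyy ege yyy ege ege yyy ege ge ge ge ege yyy ege; concatenated:

yyyegeyyyegeyyyegeegeyyyegegegegeegeyyyege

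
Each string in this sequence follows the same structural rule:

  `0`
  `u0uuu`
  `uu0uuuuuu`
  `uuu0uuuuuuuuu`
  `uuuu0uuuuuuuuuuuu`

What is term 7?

Every step adds u to the front and uuu to the end of the previous string.
From uuuu0uuuuuuuuuuuu, 2 further steps: uuuu0uuuuuuuuuuuu → uuuuu0uuuuuuuuuuuuuuu → (answer).

uuuuuu0uuuuuuuuuuuuuuuuuu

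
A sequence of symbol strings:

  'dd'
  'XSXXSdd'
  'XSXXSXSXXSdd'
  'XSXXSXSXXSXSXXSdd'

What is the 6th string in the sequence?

XSXXSXSXXSXSXXSXSXXSXSXXSdd

The strings grow by a fixed prefix XSXXS each time.
From XSXXSXSXXSXSXXSdd, 2 further steps: XSXXSXSXXSXSXXSdd → XSXXSXSXXSXSXXSXSXXSdd → (answer).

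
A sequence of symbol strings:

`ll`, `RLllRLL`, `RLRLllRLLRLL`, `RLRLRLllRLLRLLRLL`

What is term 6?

s(k+1) = RL·s(k)·RLL, so each term gains RL as a prefix and RLL as a suffix.
From RLRLRLllRLLRLLRLL, 2 further steps: RLRLRLllRLLRLLRLL → RLRLRLRLllRLLRLLRLLRLL → (answer).

RLRLRLRLRLllRLLRLLRLLRLLRLL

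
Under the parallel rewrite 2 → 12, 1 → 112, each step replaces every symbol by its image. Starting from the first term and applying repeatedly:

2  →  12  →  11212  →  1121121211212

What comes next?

Rewriting the 13 symbols of 1121121211212 one by one yields 112 112 12 112 112 12 112 12 112 112 12 112 12; concatenated:

1121121211211212112121121121211212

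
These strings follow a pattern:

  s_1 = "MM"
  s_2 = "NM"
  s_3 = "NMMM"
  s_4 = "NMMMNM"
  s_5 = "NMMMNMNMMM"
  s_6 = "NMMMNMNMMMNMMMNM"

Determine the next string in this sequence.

NMMMNMNMMMNMMMNMNMMMNMNMMM

Each term (from the third on) is the previous term followed by the one before it: term 3 = NM·MM = NMMM.
Continuing: NMMMNMNMMMNMMMNM · NMMMNMNMMM gives term 7.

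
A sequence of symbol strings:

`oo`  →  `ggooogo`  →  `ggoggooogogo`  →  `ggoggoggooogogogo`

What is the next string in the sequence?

Every step adds ggo to the front and go to the end of the previous string.
Applying this once more to ggoggoggooogogogo:

ggoggoggoggooogogogogo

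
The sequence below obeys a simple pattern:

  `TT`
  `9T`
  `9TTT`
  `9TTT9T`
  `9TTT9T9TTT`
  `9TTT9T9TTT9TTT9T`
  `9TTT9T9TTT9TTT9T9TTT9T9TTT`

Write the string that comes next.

This is a Fibonacci-style word recurrence s(k) = s(k−1)·s(k−2): e.g. 9T·TT = 9TTT.
So term 8 is 9TTT9T9TTT9TTT9T9TTT9T9TTT·9TTT9T9TTT9TTT9T.

9TTT9T9TTT9TTT9T9TTT9T9TTT9TTT9T9TTT9TTT9T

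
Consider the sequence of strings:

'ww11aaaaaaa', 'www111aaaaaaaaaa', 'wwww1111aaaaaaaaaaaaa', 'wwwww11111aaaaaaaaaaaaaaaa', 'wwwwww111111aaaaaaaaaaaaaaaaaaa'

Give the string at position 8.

Each string has the form w^{n} 1^{n} a^{3n+1}, where the shown terms are n = 2, 3, 4, 5, 6.
At n = 9 the blocks have lengths 9, 9, 28.

wwwwwwwww111111111aaaaaaaaaaaaaaaaaaaaaaaaaaaa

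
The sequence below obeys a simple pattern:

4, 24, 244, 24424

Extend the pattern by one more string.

This is a Fibonacci-style word recurrence s(k) = s(k−1)·s(k−2): e.g. 24·4 = 244.
The next term joins 24424 and 244.

24424244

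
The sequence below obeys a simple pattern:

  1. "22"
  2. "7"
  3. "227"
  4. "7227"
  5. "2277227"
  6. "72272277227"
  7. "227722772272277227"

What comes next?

72272277227227722772272277227

Each term (from the third on) is the two preceding terms concatenated in order: term 3 = 22·7 = 227.
So term 8 is 72272277227·227722772272277227.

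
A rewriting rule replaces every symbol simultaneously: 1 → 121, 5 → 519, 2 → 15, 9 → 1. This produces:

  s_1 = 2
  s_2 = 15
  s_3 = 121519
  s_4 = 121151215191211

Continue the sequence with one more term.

1211512112151912115121519121112115121121

φ(121151215191211) expands symbol-by-symbol to 121 15 121 121 519 121 15 121 519 121 1 121 15 121 121; joining the 15 pieces gives the next term.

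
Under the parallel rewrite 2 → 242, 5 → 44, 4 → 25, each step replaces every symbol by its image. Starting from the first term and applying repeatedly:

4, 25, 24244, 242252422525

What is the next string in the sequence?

Apply φ to 242252422525 symbol by symbol: 2→242, 4→25, 2→242, 2→242, 5→44, 2→242, 4→25, 2→242, 2→242, 5→44, 2→242, 5→44; joined: 242 25 242 242 44 242 25 242 242 44 242 44.

2422524224244242252422424424244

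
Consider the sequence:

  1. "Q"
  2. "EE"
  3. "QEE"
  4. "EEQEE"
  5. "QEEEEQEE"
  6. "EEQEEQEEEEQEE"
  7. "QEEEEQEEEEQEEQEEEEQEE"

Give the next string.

Each term (from the third on) is the two preceding terms concatenated in order: term 3 = Q·EE = QEE.
Continuing: EEQEEQEEEEQEE · QEEEEQEEEEQEEQEEEEQEE gives term 8.

EEQEEQEEEEQEEQEEEEQEEEEQEEQEEEEQEE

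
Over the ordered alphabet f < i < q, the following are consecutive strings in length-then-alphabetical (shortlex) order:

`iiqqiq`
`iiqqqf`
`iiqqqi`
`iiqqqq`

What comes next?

Treat iiqqqq as a base-3 numeral over the given alphabet and add one, carrying through any trailing q's.

iqffff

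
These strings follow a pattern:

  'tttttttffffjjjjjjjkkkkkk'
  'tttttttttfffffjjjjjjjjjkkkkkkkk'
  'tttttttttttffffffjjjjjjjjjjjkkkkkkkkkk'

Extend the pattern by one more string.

Reading off run lengths: t runs 7, 9, 11; f runs 4, 5, 6; j runs 7, 9, 11; k runs 6, 8, 10 — each is linear in n, where the shown terms are n = 3, 4, 5.
Setting n = 6 gives 13, 7, 13, 12 characters in each block.

tttttttttttttfffffffjjjjjjjjjjjjjkkkkkkkkkkkk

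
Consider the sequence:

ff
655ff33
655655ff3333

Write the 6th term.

655655655655655ff3333333333

Each term wraps the previous one in 655 on the left and 33 on the right.
From 655655ff3333, 3 further steps: 655655ff3333 → 655655655ff333333 → 655655655655ff33333333 → (answer).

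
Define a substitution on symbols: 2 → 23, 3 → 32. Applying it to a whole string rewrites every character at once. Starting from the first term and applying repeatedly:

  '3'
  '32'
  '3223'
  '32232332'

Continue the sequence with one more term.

3223233223323223

Rewriting each symbol of 32232332: 3→32, 2→23, 2→23, 3→32, 2→23, 3→32, 3→32, 2→23, which concatenates to 32 23 23 32 23 32 32 23.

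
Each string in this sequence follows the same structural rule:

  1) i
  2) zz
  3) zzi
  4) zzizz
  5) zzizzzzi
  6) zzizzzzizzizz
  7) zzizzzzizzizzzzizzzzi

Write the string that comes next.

zzizzzzizzizzzzizzzzizzizzzzizzizz

Each term (from the third on) is the previous term followed by the one before it: term 3 = zz·i = zzi.
The next term joins zzizzzzizzizzzzizzzzi and zzizzzzizzizz.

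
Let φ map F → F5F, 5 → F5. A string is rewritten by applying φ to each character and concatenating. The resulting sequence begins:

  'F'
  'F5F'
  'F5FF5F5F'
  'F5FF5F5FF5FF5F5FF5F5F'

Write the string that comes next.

F5FF5F5FF5FF5F5FF5F5FF5FF5F5FF5FF5F5FF5F5FF5FF5F5FF5F5F

Replace each of the 21 characters of F5FF5F5FF5FF5F5FF5F5F in place — F5F F5 F5F F5F F5 F5F F5 F5F F5F F5 F5F F5F F5 F5F F5 F5F F5F F5 F5F F5 F5F — and concatenate.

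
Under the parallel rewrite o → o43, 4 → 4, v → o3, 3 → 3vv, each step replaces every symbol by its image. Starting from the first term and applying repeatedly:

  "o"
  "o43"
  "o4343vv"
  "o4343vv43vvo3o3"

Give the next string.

Replace each of the 15 characters of o4343vv43vvo3o3 in place — o43 4 3vv 4 3vv o3 o3 4 3vv o3 o3 o43 3vv o43 3vv — and concatenate.

o4343vv43vvo3o343vvo3o3o433vvo433vv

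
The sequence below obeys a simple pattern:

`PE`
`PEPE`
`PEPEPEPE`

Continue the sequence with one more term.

Each string is two copies of the previous one concatenated.
Doubling PEPEPEPE:

PEPEPEPEPEPEPEPE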